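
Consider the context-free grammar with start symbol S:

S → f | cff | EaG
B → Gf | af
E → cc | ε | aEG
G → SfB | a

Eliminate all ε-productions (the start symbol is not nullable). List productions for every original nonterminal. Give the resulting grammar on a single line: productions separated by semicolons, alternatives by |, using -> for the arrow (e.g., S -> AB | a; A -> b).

S -> f | aG | EaG | cff; B -> Gf | af; E -> aG | cc | aEG; G -> a | SfB

Nullable set: {E}.
S -> EaG: E nullable, giving EaG | aG.
Drop E -> ε.
E -> aEG: E nullable, giving aEG | aG.
Unchanged (no nullable symbols): S -> cff; S -> f; B -> Gf; B -> af; E -> cc; G -> SfB; G -> a.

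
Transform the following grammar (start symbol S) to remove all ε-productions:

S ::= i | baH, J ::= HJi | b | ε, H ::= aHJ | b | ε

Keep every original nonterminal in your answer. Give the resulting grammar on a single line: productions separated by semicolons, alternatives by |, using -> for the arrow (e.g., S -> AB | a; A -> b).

Nullable set: {H, J}.
S -> baH: H nullable, giving ba | baH.
Drop H -> ε.
H -> aHJ: H, J nullable, giving a | aH | aHJ | aJ.
Drop J -> ε.
J -> HJi: H, J nullable, giving HJi | Hi | Ji | i.
Unchanged (no nullable symbols): S -> i; H -> b; J -> b.

S -> i | ba | baH; H -> a | b | aH | aJ | aHJ; J -> b | i | Hi | Ji | HJi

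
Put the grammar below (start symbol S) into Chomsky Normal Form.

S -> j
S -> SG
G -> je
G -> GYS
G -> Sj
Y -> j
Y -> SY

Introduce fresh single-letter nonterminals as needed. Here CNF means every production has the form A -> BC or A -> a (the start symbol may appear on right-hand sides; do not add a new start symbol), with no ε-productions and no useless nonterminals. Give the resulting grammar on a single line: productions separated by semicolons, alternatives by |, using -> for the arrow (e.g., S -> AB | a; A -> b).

No ε-productions.
No unit productions to eliminate.
TERM: introduce B -> e, A -> j and substitute in every rule of length ≥2.
BIN: G -> GYS becomes G -> GC, C -> YS.

S -> j | SG; A -> j; B -> e; C -> YS; G -> AB | GC | SA; Y -> j | SY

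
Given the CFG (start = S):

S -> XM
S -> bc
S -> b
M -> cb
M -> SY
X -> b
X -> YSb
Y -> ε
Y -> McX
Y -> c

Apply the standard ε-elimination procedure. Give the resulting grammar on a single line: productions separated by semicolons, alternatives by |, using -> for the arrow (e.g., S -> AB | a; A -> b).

Nullable set: {Y}.
M -> SY: Y nullable, giving S | SY.
X -> YSb: Y nullable, giving Sb | YSb.
Drop Y -> ε.
Unchanged (no nullable symbols): S -> XM; S -> b; S -> bc; M -> cb; X -> b; Y -> McX; Y -> c.

S -> b | XM | bc; M -> S | SY | cb; X -> b | Sb | YSb; Y -> c | McX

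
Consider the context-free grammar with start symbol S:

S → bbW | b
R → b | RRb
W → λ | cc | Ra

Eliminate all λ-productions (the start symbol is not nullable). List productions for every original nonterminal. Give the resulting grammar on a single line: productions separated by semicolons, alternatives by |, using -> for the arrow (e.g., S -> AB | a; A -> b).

Nullable set: {W}.
S -> bbW: W nullable, giving bb | bbW.
Drop W -> λ.
Unchanged (no nullable symbols): S -> b; R -> RRb; R -> b; W -> Ra; W -> cc.

S -> b | bb | bbW; R -> b | RRb; W -> Ra | cc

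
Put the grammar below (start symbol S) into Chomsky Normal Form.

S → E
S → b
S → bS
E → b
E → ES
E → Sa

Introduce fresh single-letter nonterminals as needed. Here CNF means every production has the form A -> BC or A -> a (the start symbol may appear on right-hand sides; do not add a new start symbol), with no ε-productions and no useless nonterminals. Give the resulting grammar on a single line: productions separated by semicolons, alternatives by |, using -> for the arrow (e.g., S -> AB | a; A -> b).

S -> b | BS | ES | SA; A -> a; B -> b; E -> b | ES | SA

No ε-productions.
After unit-elimination: S -> b | ES | Sa | bS; E -> b | ES | Sa.
TERM: introduce A -> a, B -> b and substitute in every rule of length ≥2.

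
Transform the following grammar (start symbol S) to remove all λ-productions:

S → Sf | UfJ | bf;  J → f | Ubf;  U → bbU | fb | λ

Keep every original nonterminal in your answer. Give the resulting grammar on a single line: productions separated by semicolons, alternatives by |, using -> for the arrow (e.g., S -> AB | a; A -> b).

Nullable set: {U}.
S -> UfJ: U nullable, giving UfJ | fJ.
J -> Ubf: U nullable, giving Ubf | bf.
Drop U -> λ.
U -> bbU: U nullable, giving bb | bbU.
Unchanged (no nullable symbols): S -> Sf; S -> bf; J -> f; U -> fb.

S -> Sf | bf | fJ | UfJ; J -> f | bf | Ubf; U -> bb | fb | bbU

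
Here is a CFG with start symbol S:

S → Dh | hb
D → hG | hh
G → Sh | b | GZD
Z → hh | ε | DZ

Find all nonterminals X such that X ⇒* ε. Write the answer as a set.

Directly nullable (have an ε-rule): {Z}.
Not nullable: D, G, S — each has a terminal in every rule's right-hand side or depends on a non-nullable symbol.

{Z}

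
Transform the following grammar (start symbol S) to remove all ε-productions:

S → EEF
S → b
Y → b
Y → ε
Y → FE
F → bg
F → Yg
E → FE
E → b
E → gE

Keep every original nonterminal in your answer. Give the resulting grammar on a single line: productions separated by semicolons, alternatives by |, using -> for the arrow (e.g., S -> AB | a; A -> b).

S -> b | EEF; E -> b | FE | gE; F -> g | Yg | bg; Y -> b | FE

Nullable set: {Y}.
F -> Yg: Y nullable, giving Yg | g.
Drop Y -> ε.
Unchanged (no nullable symbols): S -> EEF; S -> b; E -> FE; E -> b; E -> gE; F -> bg; Y -> FE; Y -> b.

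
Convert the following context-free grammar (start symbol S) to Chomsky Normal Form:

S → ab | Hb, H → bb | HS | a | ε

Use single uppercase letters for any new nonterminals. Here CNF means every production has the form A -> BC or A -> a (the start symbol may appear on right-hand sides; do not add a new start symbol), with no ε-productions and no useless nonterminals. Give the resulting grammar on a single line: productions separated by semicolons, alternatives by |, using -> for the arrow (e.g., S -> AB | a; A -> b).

Nullable: {H}; after ε-elimination: S -> b | Hb | ab; H -> S | a | HS | bb.
After unit-elimination: S -> b | Hb | ab; H -> a | b | HS | Hb | ab | bb.
TERM: introduce B -> a, A -> b and substitute in every rule of length ≥2.

S -> b | BA | HA; A -> b; B -> a; H -> a | b | AA | BA | HA | HS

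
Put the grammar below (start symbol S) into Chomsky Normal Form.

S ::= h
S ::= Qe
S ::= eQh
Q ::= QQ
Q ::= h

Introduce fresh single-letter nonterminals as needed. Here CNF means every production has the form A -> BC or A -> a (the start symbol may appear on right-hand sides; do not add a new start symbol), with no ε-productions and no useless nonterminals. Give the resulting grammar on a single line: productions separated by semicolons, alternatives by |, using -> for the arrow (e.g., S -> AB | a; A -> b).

S -> h | AC | QA; A -> e; B -> h; C -> QB; Q -> h | QQ

No ε-productions.
No unit productions to eliminate.
TERM: introduce A -> e, B -> h and substitute in every rule of length ≥2.
BIN: S -> AQB becomes S -> AC, C -> QB.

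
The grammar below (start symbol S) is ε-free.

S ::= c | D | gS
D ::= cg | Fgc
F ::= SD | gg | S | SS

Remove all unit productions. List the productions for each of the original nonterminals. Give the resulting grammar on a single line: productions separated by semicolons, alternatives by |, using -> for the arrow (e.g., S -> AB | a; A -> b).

S -> c | cg | gS | Fgc; D -> cg | Fgc; F -> c | SD | SS | cg | gS | gg | Fgc

Unit productions: F->S, S->D.
Unit pairs (A ⇒* B via units): (F,D), (F,S), (S,D).
S: inherits non-unit rules of {D, S} → Fgc | c | cg | gS.
D: inherits non-unit rules of {D} → Fgc | cg.
F: inherits non-unit rules of {D, F, S} → Fgc | SD | SS | c | cg | gS | gg.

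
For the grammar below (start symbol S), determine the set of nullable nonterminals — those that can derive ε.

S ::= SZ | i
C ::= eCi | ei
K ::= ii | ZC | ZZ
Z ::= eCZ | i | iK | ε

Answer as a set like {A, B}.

Directly nullable (have an ε-rule): {Z}.
K is nullable via K -> ZZ (every symbol on the right is already known nullable).
Not nullable: C, S — each has a terminal in every rule's right-hand side or depends on a non-nullable symbol.

{K, Z}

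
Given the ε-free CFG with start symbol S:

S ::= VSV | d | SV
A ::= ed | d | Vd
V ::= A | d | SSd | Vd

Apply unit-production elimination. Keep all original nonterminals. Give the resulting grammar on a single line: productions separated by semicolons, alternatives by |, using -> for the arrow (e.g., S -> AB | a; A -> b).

S -> d | SV | VSV; A -> d | Vd | ed; V -> d | Vd | ed | SSd

Unit productions: V->A.
Unit pairs (A ⇒* B via units): (V,A).
S: inherits non-unit rules of {S} → SV | VSV | d.
A: inherits non-unit rules of {A} → Vd | d | ed.
V: inherits non-unit rules of {A, V} → SSd | Vd | d | ed.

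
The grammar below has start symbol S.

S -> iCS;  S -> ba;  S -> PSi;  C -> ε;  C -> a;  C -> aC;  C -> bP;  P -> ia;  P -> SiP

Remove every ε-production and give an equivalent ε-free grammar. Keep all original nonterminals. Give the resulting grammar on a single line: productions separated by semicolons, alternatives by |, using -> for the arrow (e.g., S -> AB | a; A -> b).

S -> ba | iS | PSi | iCS; C -> a | aC | bP; P -> ia | SiP

Nullable set: {C}.
S -> iCS: C nullable, giving iCS | iS.
Drop C -> ε.
C -> aC: C nullable, giving a | aC.
Unchanged (no nullable symbols): S -> PSi; S -> ba; C -> a; C -> bP; P -> SiP; P -> ia.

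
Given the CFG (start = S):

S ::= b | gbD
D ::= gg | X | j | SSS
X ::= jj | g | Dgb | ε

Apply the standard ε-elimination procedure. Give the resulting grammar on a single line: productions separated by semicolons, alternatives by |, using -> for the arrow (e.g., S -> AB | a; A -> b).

Nullable set: {D, X}.
S -> gbD: D nullable, giving gb | gbD.
D -> X: X nullable, giving X.
Drop X -> ε.
X -> Dgb: D nullable, giving Dgb | gb.
Unchanged (no nullable symbols): S -> b; D -> SSS; D -> gg; D -> j; X -> g; X -> jj.

S -> b | gb | gbD; D -> X | j | gg | SSS; X -> g | gb | jj | Dgb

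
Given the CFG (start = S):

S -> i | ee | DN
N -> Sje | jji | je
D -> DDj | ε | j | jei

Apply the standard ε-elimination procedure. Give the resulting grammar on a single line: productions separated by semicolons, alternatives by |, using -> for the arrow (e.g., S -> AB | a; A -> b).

S -> N | i | DN | ee; D -> j | Dj | DDj | jei; N -> je | Sje | jji

Nullable set: {D}.
S -> DN: D nullable, giving DN | N.
Drop D -> ε.
D -> DDj: D, D nullable, giving DDj | Dj | j.
Unchanged (no nullable symbols): S -> ee; S -> i; D -> j; D -> jei; N -> Sje; N -> je; N -> jji.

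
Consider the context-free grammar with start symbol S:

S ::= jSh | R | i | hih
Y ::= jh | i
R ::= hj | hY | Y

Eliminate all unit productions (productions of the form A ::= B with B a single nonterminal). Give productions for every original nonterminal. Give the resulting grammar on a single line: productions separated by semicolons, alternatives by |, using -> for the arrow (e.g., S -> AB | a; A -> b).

Unit productions: R->Y, S->R.
Unit pairs (A ⇒* B via units): (R,Y), (S,R), (S,Y).
S: inherits non-unit rules of {R, S, Y} → hY | hih | hj | i | jSh | jh.
R: inherits non-unit rules of {R, Y} → hY | hj | i | jh.
Y: inherits non-unit rules of {Y} → i | jh.

S -> i | hY | hj | jh | hih | jSh; R -> i | hY | hj | jh; Y -> i | jh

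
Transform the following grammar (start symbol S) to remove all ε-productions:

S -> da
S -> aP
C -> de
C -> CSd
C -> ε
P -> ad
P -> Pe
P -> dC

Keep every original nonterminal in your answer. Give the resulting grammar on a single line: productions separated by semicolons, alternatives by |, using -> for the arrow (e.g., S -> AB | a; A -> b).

S -> aP | da; C -> Sd | de | CSd; P -> d | Pe | ad | dC

Nullable set: {C}.
Drop C -> ε.
C -> CSd: C nullable, giving CSd | Sd.
P -> dC: C nullable, giving d | dC.
Unchanged (no nullable symbols): S -> aP; S -> da; C -> de; P -> Pe; P -> ad.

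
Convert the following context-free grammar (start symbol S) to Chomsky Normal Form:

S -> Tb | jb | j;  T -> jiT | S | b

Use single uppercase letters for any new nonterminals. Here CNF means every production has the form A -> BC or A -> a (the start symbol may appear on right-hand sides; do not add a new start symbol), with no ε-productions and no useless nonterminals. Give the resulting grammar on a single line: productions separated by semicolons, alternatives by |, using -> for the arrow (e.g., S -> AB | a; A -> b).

No ε-productions.
After unit-elimination: S -> j | Tb | jb; T -> b | j | Tb | jb | jiT.
TERM: introduce A -> b, C -> i, B -> j and substitute in every rule of length ≥2.
BIN: T -> BCT becomes T -> BD, D -> CT.

S -> j | BA | TA; A -> b; B -> j; C -> i; D -> CT; T -> b | j | BA | BD | TA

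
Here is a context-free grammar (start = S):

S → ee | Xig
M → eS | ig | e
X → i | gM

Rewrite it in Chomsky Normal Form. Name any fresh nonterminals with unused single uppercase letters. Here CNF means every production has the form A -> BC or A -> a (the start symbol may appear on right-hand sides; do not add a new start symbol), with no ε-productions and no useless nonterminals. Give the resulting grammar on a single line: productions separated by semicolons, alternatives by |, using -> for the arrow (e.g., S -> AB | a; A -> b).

No ε-productions.
No unit productions to eliminate.
TERM: introduce A -> e, C -> g, B -> i and substitute in every rule of length ≥2.
BIN: S -> XBC becomes S -> XD, D -> BC.

S -> AA | XD; A -> e; B -> i; C -> g; D -> BC; M -> e | AS | BC; X -> i | CM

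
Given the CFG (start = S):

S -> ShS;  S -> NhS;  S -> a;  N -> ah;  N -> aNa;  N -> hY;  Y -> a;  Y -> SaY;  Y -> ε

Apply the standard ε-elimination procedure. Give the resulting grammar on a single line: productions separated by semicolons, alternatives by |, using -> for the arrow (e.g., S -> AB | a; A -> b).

Nullable set: {Y}.
N -> hY: Y nullable, giving h | hY.
Drop Y -> ε.
Y -> SaY: Y nullable, giving Sa | SaY.
Unchanged (no nullable symbols): S -> NhS; S -> ShS; S -> a; N -> aNa; N -> ah; Y -> a.

S -> a | NhS | ShS; N -> h | ah | hY | aNa; Y -> a | Sa | SaY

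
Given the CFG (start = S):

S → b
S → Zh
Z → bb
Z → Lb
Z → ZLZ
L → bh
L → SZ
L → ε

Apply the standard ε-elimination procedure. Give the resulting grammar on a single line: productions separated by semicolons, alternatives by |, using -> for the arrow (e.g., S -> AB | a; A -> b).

Nullable set: {L}.
Drop L -> ε.
Z -> Lb: L nullable, giving Lb | b.
Z -> ZLZ: L nullable, giving ZLZ | ZZ.
Unchanged (no nullable symbols): S -> Zh; S -> b; L -> SZ; L -> bh; Z -> bb.

S -> b | Zh; L -> SZ | bh; Z -> b | Lb | ZZ | bb | ZLZ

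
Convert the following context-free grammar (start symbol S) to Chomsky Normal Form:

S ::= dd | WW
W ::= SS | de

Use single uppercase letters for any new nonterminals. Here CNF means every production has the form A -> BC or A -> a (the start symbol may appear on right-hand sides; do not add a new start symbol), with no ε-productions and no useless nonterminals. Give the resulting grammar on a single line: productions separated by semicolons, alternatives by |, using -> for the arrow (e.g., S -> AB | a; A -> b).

No ε-productions.
No unit productions to eliminate.
TERM: introduce A -> d, B -> e and substitute in every rule of length ≥2.

S -> AA | WW; A -> d; B -> e; W -> AB | SS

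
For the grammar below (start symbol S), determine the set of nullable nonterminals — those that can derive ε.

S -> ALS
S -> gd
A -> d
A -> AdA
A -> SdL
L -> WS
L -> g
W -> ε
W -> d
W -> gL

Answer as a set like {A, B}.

{W}

Directly nullable (have an ε-rule): {W}.
Not nullable: A, L, S — each has a terminal in every rule's right-hand side or depends on a non-nullable symbol.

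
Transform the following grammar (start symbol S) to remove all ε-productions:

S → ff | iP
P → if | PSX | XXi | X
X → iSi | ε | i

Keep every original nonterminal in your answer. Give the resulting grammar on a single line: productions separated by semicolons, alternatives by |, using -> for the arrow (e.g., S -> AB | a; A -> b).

S -> i | ff | iP; P -> S | X | i | PS | SX | Xi | if | PSX | XXi; X -> i | iSi

Nullable set: {P, X}.
S -> iP: P nullable, giving i | iP.
P -> PSX: P, X nullable, giving PS | PSX | S | SX.
P -> X: X nullable, giving X.
P -> XXi: X, X nullable, giving XXi | Xi | i.
Drop X -> ε.
Unchanged (no nullable symbols): S -> ff; P -> if; X -> i; X -> iSi.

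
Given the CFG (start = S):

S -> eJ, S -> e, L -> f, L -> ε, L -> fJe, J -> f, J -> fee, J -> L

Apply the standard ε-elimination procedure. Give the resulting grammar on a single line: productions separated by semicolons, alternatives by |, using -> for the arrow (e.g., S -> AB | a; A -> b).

Nullable set: {J, L}.
S -> eJ: J nullable, giving e | eJ.
J -> L: L nullable, giving L.
Drop L -> ε.
L -> fJe: J nullable, giving fJe | fe.
Unchanged (no nullable symbols): S -> e; J -> f; J -> fee; L -> f.

S -> e | eJ; J -> L | f | fee; L -> f | fe | fJe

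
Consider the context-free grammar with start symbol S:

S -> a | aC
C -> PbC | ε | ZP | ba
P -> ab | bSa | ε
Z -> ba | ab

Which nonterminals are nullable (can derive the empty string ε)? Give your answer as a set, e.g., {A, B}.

Directly nullable (have an ε-rule): {C, P}.
Not nullable: S, Z — each has a terminal in every rule's right-hand side or depends on a non-nullable symbol.

{C, P}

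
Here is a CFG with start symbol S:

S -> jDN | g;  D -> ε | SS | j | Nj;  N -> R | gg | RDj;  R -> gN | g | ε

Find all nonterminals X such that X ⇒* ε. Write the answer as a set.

Directly nullable (have an ε-rule): {D, R}.
N is nullable via N -> R (every symbol on the right is already known nullable).
Not nullable: S — each has a terminal in every rule's right-hand side or depends on a non-nullable symbol.

{D, N, R}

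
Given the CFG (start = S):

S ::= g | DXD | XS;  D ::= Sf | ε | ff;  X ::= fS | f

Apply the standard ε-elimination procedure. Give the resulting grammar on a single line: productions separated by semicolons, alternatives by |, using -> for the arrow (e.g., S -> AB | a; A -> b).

Nullable set: {D}.
S -> DXD: D, D nullable, giving DX | DXD | X | XD.
Drop D -> ε.
Unchanged (no nullable symbols): S -> XS; S -> g; D -> Sf; D -> ff; X -> f; X -> fS.

S -> X | g | DX | XD | XS | DXD; D -> Sf | ff; X -> f | fS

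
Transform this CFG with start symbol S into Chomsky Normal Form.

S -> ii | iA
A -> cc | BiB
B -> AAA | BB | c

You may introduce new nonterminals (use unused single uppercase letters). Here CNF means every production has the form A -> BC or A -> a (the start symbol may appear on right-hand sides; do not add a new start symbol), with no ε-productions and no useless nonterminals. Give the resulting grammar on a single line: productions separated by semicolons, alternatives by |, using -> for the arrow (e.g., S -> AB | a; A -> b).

S -> CA | CC; A -> BE | DD; B -> c | AF | BB; C -> i; D -> c; E -> CB; F -> AA

No ε-productions.
No unit productions to eliminate.
TERM: introduce D -> c, C -> i and substitute in every rule of length ≥2.
BIN: A -> BCB becomes A -> BE, E -> CB; B -> AAA becomes B -> AF, F -> AA.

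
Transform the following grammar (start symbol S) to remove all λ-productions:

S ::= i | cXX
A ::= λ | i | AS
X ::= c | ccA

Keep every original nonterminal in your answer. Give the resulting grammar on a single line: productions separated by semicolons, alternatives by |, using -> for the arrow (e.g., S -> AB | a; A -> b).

S -> i | cXX; A -> S | i | AS; X -> c | cc | ccA

Nullable set: {A}.
Drop A -> λ.
A -> AS: A nullable, giving AS | S.
X -> ccA: A nullable, giving cc | ccA.
Unchanged (no nullable symbols): S -> cXX; S -> i; A -> i; X -> c.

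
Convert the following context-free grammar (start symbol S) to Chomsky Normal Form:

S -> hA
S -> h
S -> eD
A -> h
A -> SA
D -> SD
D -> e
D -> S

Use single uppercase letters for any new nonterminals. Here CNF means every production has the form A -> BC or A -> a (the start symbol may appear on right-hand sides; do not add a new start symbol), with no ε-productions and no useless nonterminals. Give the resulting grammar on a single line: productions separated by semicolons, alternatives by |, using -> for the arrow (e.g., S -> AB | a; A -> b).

S -> h | BD | CA; A -> h | SA; B -> e; C -> h; D -> e | h | BD | CA | SD

No ε-productions.
After unit-elimination: S -> h | eD | hA; A -> h | SA; D -> e | h | SD | eD | hA.
TERM: introduce B -> e, C -> h and substitute in every rule of length ≥2.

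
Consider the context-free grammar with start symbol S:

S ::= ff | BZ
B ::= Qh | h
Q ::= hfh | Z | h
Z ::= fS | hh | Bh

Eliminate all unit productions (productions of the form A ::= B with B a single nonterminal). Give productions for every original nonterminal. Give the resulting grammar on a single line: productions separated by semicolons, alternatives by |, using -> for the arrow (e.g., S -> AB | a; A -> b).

S -> BZ | ff; B -> h | Qh; Q -> h | Bh | fS | hh | hfh; Z -> Bh | fS | hh

Unit productions: Q->Z.
Unit pairs (A ⇒* B via units): (Q,Z).
S: inherits non-unit rules of {S} → BZ | ff.
B: inherits non-unit rules of {B} → Qh | h.
Q: inherits non-unit rules of {Q, Z} → Bh | fS | h | hfh | hh.
Z: inherits non-unit rules of {Z} → Bh | fS | hh.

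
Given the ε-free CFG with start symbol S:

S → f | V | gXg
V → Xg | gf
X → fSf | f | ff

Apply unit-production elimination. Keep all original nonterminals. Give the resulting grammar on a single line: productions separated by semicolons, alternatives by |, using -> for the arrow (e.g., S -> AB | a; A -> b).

S -> f | Xg | gf | gXg; V -> Xg | gf; X -> f | ff | fSf

Unit productions: S->V.
Unit pairs (A ⇒* B via units): (S,V).
S: inherits non-unit rules of {S, V} → Xg | f | gXg | gf.
V: inherits non-unit rules of {V} → Xg | gf.
X: inherits non-unit rules of {X} → f | fSf | ff.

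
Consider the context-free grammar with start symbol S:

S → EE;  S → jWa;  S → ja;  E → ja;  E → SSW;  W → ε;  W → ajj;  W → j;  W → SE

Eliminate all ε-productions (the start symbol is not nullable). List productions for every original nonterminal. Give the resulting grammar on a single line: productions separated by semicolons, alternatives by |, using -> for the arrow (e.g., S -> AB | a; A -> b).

S -> EE | ja | jWa; E -> SS | ja | SSW; W -> j | SE | ajj

Nullable set: {W}.
S -> jWa: W nullable, giving jWa | ja.
E -> SSW: W nullable, giving SS | SSW.
Drop W -> ε.
Unchanged (no nullable symbols): S -> EE; S -> ja; E -> ja; W -> SE; W -> ajj; W -> j.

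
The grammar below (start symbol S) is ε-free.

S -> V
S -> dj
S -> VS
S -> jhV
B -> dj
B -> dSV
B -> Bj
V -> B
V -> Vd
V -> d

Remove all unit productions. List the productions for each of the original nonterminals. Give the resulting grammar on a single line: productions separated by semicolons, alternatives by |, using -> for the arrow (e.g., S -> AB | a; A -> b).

Unit productions: S->V, V->B.
Unit pairs (A ⇒* B via units): (S,B), (S,V), (V,B).
S: inherits non-unit rules of {B, S, V} → Bj | VS | Vd | d | dSV | dj | jhV.
B: inherits non-unit rules of {B} → Bj | dSV | dj.
V: inherits non-unit rules of {B, V} → Bj | Vd | d | dSV | dj.

S -> d | Bj | VS | Vd | dj | dSV | jhV; B -> Bj | dj | dSV; V -> d | Bj | Vd | dj | dSV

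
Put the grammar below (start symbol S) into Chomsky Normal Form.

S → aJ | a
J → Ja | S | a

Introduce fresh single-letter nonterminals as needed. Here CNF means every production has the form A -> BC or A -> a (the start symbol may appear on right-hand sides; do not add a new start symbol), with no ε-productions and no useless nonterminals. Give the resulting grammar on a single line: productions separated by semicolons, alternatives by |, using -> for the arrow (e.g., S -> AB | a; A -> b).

S -> a | AJ; A -> a; J -> a | AJ | JA

No ε-productions.
After unit-elimination: S -> a | aJ; J -> a | Ja | aJ.
TERM: introduce A -> a and substitute in every rule of length ≥2.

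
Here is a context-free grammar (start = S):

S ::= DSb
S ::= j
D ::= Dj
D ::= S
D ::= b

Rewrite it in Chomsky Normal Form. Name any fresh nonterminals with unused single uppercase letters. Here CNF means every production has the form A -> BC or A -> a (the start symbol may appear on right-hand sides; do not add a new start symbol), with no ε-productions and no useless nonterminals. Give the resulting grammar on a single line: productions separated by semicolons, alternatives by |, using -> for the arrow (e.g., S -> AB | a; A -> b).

No ε-productions.
After unit-elimination: S -> j | DSb; D -> b | j | Dj | DSb.
TERM: introduce A -> b, B -> j and substitute in every rule of length ≥2.
BIN: D -> DSA becomes D -> DC, C -> SA; S -> DSA becomes S -> DE, E -> SA.

S -> j | DE; A -> b; B -> j; C -> SA; D -> b | j | DB | DC; E -> SA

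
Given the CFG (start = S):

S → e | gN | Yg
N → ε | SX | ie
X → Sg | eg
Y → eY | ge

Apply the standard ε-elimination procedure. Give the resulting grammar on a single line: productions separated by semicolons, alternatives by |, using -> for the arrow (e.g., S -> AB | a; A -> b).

Nullable set: {N}.
S -> gN: N nullable, giving g | gN.
Drop N -> ε.
Unchanged (no nullable symbols): S -> Yg; S -> e; N -> SX; N -> ie; X -> Sg; X -> eg; Y -> eY; Y -> ge.

S -> e | g | Yg | gN; N -> SX | ie; X -> Sg | eg; Y -> eY | ge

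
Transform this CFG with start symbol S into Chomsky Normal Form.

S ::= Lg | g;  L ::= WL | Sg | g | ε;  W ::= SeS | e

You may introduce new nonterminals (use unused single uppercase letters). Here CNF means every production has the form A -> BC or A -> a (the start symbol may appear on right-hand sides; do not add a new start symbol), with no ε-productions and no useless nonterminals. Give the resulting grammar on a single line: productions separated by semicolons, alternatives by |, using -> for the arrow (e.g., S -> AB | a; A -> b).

S -> g | LB; A -> e; B -> g; C -> AS; D -> AS; L -> e | g | SB | SC | WL; W -> e | SD

Nullable: {L}; after ε-elimination: S -> g | Lg; L -> W | g | Sg | WL; W -> e | SeS.
After unit-elimination: S -> g | Lg; L -> e | g | Sg | WL | SeS; W -> e | SeS.
TERM: introduce A -> e, B -> g and substitute in every rule of length ≥2.
BIN: L -> SAS becomes L -> SC, C -> AS; W -> SAS becomes W -> SD, D -> AS.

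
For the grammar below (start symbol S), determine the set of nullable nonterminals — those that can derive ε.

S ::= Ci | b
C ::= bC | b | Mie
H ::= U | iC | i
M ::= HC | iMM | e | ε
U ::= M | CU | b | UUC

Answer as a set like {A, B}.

Directly nullable (have an ε-rule): {M}.
U is nullable via U -> M (every symbol on the right is already known nullable).
H is nullable via H -> U (every symbol on the right is already known nullable).
Not nullable: C, S — each has a terminal in every rule's right-hand side or depends on a non-nullable symbol.

{H, M, U}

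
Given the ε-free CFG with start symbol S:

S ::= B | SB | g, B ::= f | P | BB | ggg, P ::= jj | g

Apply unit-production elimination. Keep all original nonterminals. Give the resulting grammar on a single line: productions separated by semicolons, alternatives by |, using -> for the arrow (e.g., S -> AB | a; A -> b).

Unit productions: B->P, S->B.
Unit pairs (A ⇒* B via units): (B,P), (S,B), (S,P).
S: inherits non-unit rules of {B, P, S} → BB | SB | f | g | ggg | jj.
B: inherits non-unit rules of {B, P} → BB | f | g | ggg | jj.
P: inherits non-unit rules of {P} → g | jj.

S -> f | g | BB | SB | jj | ggg; B -> f | g | BB | jj | ggg; P -> g | jj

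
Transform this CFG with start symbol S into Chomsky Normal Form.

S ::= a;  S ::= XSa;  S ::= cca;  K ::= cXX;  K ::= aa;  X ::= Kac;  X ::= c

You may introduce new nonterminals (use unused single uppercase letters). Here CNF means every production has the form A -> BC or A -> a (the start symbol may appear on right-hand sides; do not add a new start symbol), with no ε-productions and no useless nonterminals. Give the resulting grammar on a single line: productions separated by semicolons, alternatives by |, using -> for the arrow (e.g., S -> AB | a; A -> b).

No ε-productions.
No unit productions to eliminate.
TERM: introduce A -> a, B -> c and substitute in every rule of length ≥2.
BIN: K -> BXX becomes K -> BC, C -> XX; S -> BBA becomes S -> BD, D -> BA; S -> XSA becomes S -> XE, E -> SA; X -> KAB becomes X -> KF, F -> AB.

S -> a | BD | XE; A -> a; B -> c; C -> XX; D -> BA; E -> SA; F -> AB; K -> AA | BC; X -> c | KF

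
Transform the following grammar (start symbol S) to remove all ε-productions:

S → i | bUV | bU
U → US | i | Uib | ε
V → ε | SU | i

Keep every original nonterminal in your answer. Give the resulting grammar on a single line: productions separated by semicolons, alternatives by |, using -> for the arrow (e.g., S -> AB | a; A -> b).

Nullable set: {U, V}.
S -> bU: U nullable, giving b | bU.
S -> bUV: U, V nullable, giving b | bU | bUV | bV.
Drop U -> ε.
U -> US: U nullable, giving S | US.
U -> Uib: U nullable, giving Uib | ib.
Drop V -> ε.
V -> SU: U nullable, giving S | SU.
Unchanged (no nullable symbols): S -> i; U -> i; V -> i.

S -> b | i | bU | bV | bUV; U -> S | i | US | ib | Uib; V -> S | i | SU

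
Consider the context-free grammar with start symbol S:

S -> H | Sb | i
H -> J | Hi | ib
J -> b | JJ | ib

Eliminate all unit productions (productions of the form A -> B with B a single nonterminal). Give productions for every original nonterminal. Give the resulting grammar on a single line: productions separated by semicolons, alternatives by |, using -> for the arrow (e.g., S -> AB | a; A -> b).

S -> b | i | Hi | JJ | Sb | ib; H -> b | Hi | JJ | ib; J -> b | JJ | ib

Unit productions: H->J, S->H.
Unit pairs (A ⇒* B via units): (H,J), (S,H), (S,J).
S: inherits non-unit rules of {H, J, S} → Hi | JJ | Sb | b | i | ib.
H: inherits non-unit rules of {H, J} → Hi | JJ | b | ib.
J: inherits non-unit rules of {J} → JJ | b | ib.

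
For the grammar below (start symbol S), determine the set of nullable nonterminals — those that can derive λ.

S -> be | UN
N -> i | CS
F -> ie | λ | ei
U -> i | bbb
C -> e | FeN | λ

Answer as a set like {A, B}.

Directly nullable (have an ε-rule): {C, F}.
Not nullable: N, S, U — each has a terminal in every rule's right-hand side or depends on a non-nullable symbol.

{C, F}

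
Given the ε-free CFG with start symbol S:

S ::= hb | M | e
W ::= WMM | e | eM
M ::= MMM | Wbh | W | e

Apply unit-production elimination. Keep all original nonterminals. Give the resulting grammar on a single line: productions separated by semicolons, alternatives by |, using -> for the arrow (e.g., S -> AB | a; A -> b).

S -> e | eM | hb | MMM | WMM | Wbh; M -> e | eM | MMM | WMM | Wbh; W -> e | eM | WMM

Unit productions: M->W, S->M.
Unit pairs (A ⇒* B via units): (M,W), (S,M), (S,W).
S: inherits non-unit rules of {M, S, W} → MMM | WMM | Wbh | e | eM | hb.
M: inherits non-unit rules of {M, W} → MMM | WMM | Wbh | e | eM.
W: inherits non-unit rules of {W} → WMM | e | eM.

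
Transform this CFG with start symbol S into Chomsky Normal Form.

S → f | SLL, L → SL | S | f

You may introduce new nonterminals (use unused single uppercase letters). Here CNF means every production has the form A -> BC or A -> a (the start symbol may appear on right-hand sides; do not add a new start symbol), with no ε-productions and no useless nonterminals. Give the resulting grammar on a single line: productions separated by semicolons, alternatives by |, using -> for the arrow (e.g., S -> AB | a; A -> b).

S -> f | SB; A -> LL; B -> LL; L -> f | SA | SL

No ε-productions.
After unit-elimination: S -> f | SLL; L -> f | SL | SLL.
BIN: L -> SLL becomes L -> SA, A -> LL; S -> SLL becomes S -> SB, B -> LL.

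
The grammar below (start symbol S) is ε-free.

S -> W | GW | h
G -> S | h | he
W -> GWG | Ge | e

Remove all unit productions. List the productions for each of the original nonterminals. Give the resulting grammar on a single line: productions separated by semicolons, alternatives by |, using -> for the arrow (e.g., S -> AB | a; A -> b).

S -> e | h | GW | Ge | GWG; G -> e | h | GW | Ge | he | GWG; W -> e | Ge | GWG

Unit productions: G->S, S->W.
Unit pairs (A ⇒* B via units): (G,S), (G,W), (S,W).
S: inherits non-unit rules of {S, W} → GW | GWG | Ge | e | h.
G: inherits non-unit rules of {G, S, W} → GW | GWG | Ge | e | h | he.
W: inherits non-unit rules of {W} → GWG | Ge | e.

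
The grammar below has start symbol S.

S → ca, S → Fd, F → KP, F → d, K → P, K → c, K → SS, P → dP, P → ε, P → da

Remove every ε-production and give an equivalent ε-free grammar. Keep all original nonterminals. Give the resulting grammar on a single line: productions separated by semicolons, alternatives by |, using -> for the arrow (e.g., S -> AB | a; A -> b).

S -> d | Fd | ca; F -> K | P | d | KP; K -> P | c | SS; P -> d | dP | da

Nullable set: {F, K, P}.
S -> Fd: F nullable, giving Fd | d.
F -> KP: K, P nullable, giving K | KP | P.
K -> P: P nullable, giving P.
Drop P -> ε.
P -> dP: P nullable, giving d | dP.
Unchanged (no nullable symbols): S -> ca; F -> d; K -> SS; K -> c; P -> da.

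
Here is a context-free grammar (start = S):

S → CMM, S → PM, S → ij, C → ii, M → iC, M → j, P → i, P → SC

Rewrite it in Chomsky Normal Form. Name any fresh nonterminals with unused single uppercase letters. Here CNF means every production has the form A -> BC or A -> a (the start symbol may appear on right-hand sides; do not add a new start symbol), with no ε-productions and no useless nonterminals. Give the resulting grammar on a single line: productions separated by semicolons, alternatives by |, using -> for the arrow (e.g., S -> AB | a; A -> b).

No ε-productions.
No unit productions to eliminate.
TERM: introduce A -> i, B -> j and substitute in every rule of length ≥2.
BIN: S -> CMM becomes S -> CD, D -> MM.

S -> AB | CD | PM; A -> i; B -> j; C -> AA; D -> MM; M -> j | AC; P -> i | SC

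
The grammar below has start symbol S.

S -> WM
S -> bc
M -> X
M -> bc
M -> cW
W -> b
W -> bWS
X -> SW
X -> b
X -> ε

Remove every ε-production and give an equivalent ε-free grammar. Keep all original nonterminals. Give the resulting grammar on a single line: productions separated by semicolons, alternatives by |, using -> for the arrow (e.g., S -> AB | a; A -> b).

S -> W | WM | bc; M -> X | bc | cW; W -> b | bWS; X -> b | SW

Nullable set: {M, X}.
S -> WM: M nullable, giving W | WM.
M -> X: X nullable, giving X.
Drop X -> ε.
Unchanged (no nullable symbols): S -> bc; M -> bc; M -> cW; W -> b; W -> bWS; X -> SW; X -> b.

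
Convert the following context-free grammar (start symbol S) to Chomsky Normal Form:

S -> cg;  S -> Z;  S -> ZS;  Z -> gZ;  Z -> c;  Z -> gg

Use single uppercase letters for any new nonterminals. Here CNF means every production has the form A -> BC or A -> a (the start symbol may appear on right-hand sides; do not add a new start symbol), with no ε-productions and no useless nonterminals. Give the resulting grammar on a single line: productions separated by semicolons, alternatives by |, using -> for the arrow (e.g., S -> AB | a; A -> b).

S -> c | AB | BB | BZ | ZS; A -> c; B -> g; Z -> c | BB | BZ

No ε-productions.
After unit-elimination: S -> c | ZS | cg | gZ | gg; Z -> c | gZ | gg.
TERM: introduce A -> c, B -> g and substitute in every rule of length ≥2.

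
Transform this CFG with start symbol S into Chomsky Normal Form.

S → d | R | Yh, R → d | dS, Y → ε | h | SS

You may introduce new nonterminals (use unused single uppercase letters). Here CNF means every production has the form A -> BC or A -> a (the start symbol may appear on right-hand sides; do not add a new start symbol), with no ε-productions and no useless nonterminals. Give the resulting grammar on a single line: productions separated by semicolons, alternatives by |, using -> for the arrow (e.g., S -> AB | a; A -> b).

Nullable: {Y}; after ε-elimination: S -> R | d | h | Yh; R -> d | dS; Y -> h | SS.
After unit-elimination: S -> d | h | Yh | dS; R -> d | dS; Y -> h | SS.
TERM: introduce A -> d, B -> h and substitute in every rule of length ≥2.
Drop unreachable/unproductive: R.

S -> d | h | AS | YB; A -> d; B -> h; Y -> h | SS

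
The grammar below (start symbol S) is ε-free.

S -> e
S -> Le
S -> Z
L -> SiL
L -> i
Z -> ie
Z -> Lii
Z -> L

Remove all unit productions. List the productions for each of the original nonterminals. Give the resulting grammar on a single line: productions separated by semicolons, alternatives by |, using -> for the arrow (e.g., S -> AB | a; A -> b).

Unit productions: S->Z, Z->L.
Unit pairs (A ⇒* B via units): (S,L), (S,Z), (Z,L).
S: inherits non-unit rules of {L, S, Z} → Le | Lii | SiL | e | i | ie.
L: inherits non-unit rules of {L} → SiL | i.
Z: inherits non-unit rules of {L, Z} → Lii | SiL | i | ie.

S -> e | i | Le | ie | Lii | SiL; L -> i | SiL; Z -> i | ie | Lii | SiL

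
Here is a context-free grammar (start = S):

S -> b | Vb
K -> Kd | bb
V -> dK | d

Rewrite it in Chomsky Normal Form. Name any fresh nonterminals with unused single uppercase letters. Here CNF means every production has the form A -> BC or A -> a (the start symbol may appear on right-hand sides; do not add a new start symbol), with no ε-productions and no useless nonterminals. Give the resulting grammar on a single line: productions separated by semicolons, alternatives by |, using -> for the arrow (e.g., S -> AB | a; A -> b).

S -> b | VB; A -> d; B -> b; K -> BB | KA; V -> d | AK

No ε-productions.
No unit productions to eliminate.
TERM: introduce B -> b, A -> d and substitute in every rule of length ≥2.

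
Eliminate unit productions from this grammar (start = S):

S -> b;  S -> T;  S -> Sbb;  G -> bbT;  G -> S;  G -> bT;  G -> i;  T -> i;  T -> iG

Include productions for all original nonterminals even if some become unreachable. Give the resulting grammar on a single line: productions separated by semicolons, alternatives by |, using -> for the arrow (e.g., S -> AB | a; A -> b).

S -> b | i | iG | Sbb; G -> b | i | bT | iG | Sbb | bbT; T -> i | iG

Unit productions: G->S, S->T.
Unit pairs (A ⇒* B via units): (G,S), (G,T), (S,T).
S: inherits non-unit rules of {S, T} → Sbb | b | i | iG.
G: inherits non-unit rules of {G, S, T} → Sbb | b | bT | bbT | i | iG.
T: inherits non-unit rules of {T} → i | iG.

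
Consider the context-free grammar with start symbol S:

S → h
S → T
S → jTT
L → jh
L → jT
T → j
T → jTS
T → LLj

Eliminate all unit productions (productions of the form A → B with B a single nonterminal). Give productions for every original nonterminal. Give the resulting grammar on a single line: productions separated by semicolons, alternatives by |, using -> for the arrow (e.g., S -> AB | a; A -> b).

Unit productions: S->T.
Unit pairs (A ⇒* B via units): (S,T).
S: inherits non-unit rules of {S, T} → LLj | h | j | jTS | jTT.
L: inherits non-unit rules of {L} → jT | jh.
T: inherits non-unit rules of {T} → LLj | j | jTS.

S -> h | j | LLj | jTS | jTT; L -> jT | jh; T -> j | LLj | jTS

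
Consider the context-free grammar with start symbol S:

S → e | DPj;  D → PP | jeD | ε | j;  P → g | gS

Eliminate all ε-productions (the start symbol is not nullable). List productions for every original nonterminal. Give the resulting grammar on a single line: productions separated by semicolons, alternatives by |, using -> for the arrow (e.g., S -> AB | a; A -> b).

Nullable set: {D}.
S -> DPj: D nullable, giving DPj | Pj.
Drop D -> ε.
D -> jeD: D nullable, giving je | jeD.
Unchanged (no nullable symbols): S -> e; D -> PP; D -> j; P -> g; P -> gS.

S -> e | Pj | DPj; D -> j | PP | je | jeD; P -> g | gS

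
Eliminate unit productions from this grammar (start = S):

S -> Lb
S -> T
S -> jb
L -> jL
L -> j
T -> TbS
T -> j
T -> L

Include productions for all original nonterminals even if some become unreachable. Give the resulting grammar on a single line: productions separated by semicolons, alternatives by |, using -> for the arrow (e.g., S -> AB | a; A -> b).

Unit productions: S->T, T->L.
Unit pairs (A ⇒* B via units): (S,L), (S,T), (T,L).
S: inherits non-unit rules of {L, S, T} → Lb | TbS | j | jL | jb.
L: inherits non-unit rules of {L} → j | jL.
T: inherits non-unit rules of {L, T} → TbS | j | jL.

S -> j | Lb | jL | jb | TbS; L -> j | jL; T -> j | jL | TbS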